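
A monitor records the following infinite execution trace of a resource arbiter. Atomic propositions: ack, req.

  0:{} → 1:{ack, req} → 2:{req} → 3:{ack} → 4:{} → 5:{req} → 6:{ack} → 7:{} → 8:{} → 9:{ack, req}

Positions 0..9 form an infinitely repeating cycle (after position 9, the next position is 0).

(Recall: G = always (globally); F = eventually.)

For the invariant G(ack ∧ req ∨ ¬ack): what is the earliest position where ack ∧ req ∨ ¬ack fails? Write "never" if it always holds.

3

Check ack ∧ req ∨ ¬ack at each position in order: 0 ✓, 1 ✓, 2 ✓.
At position 3 the labels are {ack}, so ack ∧ req ∨ ¬ack is false there. This is the first violation.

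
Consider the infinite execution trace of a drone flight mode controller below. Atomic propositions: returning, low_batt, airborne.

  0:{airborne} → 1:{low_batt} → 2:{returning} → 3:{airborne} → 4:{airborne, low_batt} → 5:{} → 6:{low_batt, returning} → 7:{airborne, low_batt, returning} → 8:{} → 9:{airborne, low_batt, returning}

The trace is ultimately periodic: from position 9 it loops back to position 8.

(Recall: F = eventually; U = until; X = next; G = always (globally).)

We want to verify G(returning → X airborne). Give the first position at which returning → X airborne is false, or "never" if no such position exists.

Check returning → X airborne at each position in order: 0 ✓, 1 ✓, 2 ✓, 3 ✓, 4 ✓, 5 ✓, 6 ✓.
At position 7 the labels are {airborne, low_batt, returning} and the next position 8 has {}, so returning → X airborne is false there. This is the first violation.

7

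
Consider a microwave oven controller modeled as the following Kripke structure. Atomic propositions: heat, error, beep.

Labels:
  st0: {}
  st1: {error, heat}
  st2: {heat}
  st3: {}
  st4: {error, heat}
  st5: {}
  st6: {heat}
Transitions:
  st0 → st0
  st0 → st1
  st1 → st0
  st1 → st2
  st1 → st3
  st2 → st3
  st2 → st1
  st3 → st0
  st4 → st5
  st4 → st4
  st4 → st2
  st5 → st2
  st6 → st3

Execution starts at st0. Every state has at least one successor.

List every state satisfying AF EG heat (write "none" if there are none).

{st1, st2, st4, st5}

States satisfying EG heat: {st1, st2, st4}.
States satisfying AF EG heat: {st1, st2, st4, st5}.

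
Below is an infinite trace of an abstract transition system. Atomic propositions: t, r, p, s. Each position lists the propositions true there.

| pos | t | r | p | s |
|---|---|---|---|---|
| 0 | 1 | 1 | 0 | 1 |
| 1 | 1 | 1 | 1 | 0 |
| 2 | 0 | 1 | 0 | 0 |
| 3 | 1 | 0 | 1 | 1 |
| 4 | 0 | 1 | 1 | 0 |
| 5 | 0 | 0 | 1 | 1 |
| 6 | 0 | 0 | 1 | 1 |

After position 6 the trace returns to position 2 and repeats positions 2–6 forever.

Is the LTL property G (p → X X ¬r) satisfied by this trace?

No

p → X X ¬r must hold at every position from 0 onward. It fails at position 5, so G (p → X X ¬r) is false.
Positions where p holds: 1, 3, 4, 5, 6.
Check X X ¬r at each: 1→ok, 3→ok, 4→ok, 5→fails, 6→ok.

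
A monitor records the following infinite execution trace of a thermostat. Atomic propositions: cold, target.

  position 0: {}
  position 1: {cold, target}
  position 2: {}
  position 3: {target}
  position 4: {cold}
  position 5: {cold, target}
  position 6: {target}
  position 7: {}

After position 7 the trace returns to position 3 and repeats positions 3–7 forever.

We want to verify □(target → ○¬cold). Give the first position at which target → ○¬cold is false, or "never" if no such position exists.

Check target → ○¬cold at each position in order: 0 ✓, 1 ✓, 2 ✓.
At position 3 the labels are {target} and the next position 4 has {cold}, so target → ○¬cold is false there. This is the first violation.

3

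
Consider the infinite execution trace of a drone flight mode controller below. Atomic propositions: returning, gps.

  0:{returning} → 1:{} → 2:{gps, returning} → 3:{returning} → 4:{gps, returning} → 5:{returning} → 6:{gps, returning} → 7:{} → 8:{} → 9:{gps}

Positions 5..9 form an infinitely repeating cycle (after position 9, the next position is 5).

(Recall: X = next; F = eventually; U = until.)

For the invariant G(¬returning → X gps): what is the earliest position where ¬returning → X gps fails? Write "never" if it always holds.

7

Check ¬returning → X gps at each position in order: 0 ✓, 1 ✓, 2 ✓, 3 ✓, 4 ✓, 5 ✓, 6 ✓.
At position 7 the labels are {} and the next position 8 has {}, so ¬returning → X gps is false there. This is the first violation.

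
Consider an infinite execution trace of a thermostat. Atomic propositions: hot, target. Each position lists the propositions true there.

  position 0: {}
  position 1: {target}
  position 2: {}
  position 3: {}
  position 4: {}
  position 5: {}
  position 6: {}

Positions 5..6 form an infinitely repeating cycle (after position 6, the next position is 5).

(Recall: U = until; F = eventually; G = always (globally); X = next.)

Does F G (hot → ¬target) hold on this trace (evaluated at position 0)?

Holds

G (hot → ¬target) holds at position 0, which is reachable from 0, so F G (hot → ¬target) holds.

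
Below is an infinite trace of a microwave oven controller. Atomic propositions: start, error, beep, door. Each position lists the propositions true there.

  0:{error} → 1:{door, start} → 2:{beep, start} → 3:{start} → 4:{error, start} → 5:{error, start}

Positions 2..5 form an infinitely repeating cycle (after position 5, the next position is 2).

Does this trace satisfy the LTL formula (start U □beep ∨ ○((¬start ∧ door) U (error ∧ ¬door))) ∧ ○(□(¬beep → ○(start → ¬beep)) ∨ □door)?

The position after 0 is 1; □(¬beep → ○(start → ¬beep)) ∨ □door is false there.
At position 0: start U □beep ∨ ○((¬start ∧ door) U (error ∧ ¬door)) is false; ○(□(¬beep → ○(start → ¬beep)) ∨ □door) is false; so (start U □beep ∨ ○((¬start ∧ door) U (error ∧ ¬door))) ∧ ○(□(¬beep → ○(start → ¬beep)) ∨ □door) is false.

Does not hold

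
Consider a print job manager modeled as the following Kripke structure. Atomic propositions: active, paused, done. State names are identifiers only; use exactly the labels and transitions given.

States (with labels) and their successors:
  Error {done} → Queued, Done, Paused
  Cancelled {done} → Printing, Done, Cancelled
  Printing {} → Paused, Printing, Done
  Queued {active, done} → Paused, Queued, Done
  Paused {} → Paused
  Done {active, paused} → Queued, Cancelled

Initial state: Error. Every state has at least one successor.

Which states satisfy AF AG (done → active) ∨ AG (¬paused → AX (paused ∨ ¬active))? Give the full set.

{Paused}

States satisfying AG (done → active): {Paused}.
States satisfying AF AG (done → active): {Paused}.
States satisfying ¬paused → AX (paused ∨ ¬active): {Cancelled, Printing, Paused, Done}.
States satisfying AG (¬paused → AX (paused ∨ ¬active)): {Paused}.
States satisfying AF AG (done → active) ∨ AG (¬paused → AX (paused ∨ ¬active)): {Paused}.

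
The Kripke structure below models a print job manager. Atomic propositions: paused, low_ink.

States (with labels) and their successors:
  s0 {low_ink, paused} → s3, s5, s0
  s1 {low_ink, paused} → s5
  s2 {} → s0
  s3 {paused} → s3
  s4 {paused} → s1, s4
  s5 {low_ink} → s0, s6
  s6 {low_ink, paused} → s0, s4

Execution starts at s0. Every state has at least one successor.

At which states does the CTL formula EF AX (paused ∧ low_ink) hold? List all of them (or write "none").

States satisfying AX (paused ∧ low_ink): {s2, s5}.
States satisfying EF AX (paused ∧ low_ink): {s0, s1, s2, s4, s5, s6}.

{s0, s1, s2, s4, s5, s6}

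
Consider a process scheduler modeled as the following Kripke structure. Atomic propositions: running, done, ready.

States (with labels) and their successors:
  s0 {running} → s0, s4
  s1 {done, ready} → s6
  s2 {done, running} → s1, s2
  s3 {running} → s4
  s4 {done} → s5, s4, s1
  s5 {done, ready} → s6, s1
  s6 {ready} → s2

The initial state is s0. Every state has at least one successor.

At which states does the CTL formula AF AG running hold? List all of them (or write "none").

States satisfying AG running: ∅.
States satisfying AF AG running: ∅.

none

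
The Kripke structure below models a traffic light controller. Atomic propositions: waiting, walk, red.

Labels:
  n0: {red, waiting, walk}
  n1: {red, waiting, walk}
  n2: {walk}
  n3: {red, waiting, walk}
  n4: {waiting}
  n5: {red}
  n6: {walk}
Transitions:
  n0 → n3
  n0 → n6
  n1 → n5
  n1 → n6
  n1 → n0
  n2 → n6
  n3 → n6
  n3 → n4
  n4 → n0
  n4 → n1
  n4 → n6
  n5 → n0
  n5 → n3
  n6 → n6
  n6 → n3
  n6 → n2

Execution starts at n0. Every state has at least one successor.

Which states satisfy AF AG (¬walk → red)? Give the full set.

States satisfying AG (¬walk → red): ∅.
States satisfying AF AG (¬walk → red): ∅.

none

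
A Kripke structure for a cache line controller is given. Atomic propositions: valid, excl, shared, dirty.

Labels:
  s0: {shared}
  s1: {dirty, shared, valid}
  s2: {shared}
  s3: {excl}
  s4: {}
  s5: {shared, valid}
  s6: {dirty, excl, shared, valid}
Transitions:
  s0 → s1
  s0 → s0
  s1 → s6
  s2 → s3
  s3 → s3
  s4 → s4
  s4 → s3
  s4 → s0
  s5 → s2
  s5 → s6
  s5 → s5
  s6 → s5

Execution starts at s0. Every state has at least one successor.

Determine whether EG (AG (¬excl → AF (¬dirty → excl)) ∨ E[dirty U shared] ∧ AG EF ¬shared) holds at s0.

Holds

States satisfying EG (AG (¬excl → AF (¬dirty → excl)) ∨ E[dirty U shared] ∧ AG EF ¬shared): {s0, s1, s2, s3, s5, s6}.
s0 ∈ Sat(EG (AG (¬excl → AF (¬dirty → excl)) ∨ E[dirty U shared] ∧ AG EF ¬shared)).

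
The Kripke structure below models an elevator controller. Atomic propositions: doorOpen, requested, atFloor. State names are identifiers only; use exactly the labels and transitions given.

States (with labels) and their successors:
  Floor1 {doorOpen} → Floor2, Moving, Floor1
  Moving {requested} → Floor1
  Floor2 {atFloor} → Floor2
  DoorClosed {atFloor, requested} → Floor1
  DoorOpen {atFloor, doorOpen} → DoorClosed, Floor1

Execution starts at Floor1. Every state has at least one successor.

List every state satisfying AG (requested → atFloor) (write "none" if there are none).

States satisfying requested → atFloor: {Floor1, Floor2, DoorClosed, DoorOpen}.
States satisfying AG (requested → atFloor): {Floor2}.

{Floor2}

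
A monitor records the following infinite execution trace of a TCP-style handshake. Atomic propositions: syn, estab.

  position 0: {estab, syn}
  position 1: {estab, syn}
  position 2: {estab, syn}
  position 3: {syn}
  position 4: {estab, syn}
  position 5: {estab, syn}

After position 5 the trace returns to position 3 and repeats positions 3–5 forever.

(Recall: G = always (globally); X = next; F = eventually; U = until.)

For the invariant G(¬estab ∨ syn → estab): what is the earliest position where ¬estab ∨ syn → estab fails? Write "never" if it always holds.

3

Check ¬estab ∨ syn → estab at each position in order: 0 ✓, 1 ✓, 2 ✓.
At position 3 the labels are {syn}, so ¬estab ∨ syn → estab is false there. This is the first violation.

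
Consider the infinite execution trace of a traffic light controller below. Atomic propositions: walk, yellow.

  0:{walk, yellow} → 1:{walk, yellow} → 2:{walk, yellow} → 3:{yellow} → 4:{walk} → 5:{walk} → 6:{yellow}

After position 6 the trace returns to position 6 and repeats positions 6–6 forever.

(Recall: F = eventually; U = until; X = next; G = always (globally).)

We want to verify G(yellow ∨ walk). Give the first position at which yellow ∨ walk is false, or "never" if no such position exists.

yellow ∨ walk holds at every position 0..6, and those are all the positions the trace ever visits, so the invariant G(yellow ∨ walk) is never violated.

never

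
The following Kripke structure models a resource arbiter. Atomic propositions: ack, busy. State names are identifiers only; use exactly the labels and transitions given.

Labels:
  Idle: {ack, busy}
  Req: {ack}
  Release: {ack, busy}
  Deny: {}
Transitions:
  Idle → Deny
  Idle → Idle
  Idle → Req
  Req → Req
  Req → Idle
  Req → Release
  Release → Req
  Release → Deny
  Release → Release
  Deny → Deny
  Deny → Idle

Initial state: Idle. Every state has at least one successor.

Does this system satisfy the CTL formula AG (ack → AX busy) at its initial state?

No

States satisfying ack → AX busy: {Deny}.
States satisfying AG (ack → AX busy): ∅.
Idle is reachable from Idle and violates ack → AX busy, so AG fails at Idle.
Idle ∉ Sat(AG (ack → AX busy)).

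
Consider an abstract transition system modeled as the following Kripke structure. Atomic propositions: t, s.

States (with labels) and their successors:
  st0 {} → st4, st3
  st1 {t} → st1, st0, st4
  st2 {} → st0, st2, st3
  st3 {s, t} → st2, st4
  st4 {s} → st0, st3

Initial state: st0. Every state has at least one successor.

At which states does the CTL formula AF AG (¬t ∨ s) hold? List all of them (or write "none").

{st0, st2, st3, st4}

States satisfying AG (¬t ∨ s): {st0, st2, st3, st4}.
States satisfying AF AG (¬t ∨ s): {st0, st2, st3, st4}.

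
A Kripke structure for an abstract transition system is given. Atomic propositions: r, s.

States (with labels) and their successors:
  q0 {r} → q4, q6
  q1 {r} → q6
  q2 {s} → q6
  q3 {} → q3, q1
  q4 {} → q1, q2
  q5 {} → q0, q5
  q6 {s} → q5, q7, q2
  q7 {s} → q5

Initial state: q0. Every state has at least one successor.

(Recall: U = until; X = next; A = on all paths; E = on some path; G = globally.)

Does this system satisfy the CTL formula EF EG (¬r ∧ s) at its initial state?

Holds

States satisfying EG (¬r ∧ s): {q2, q6}.
States satisfying EF EG (¬r ∧ s): {q0, q1, q2, q3, q4, q5, q6, q7}.
Some path from q0 reaches a state where EG (¬r ∧ s) holds.
q0 ∈ Sat(EF EG (¬r ∧ s)).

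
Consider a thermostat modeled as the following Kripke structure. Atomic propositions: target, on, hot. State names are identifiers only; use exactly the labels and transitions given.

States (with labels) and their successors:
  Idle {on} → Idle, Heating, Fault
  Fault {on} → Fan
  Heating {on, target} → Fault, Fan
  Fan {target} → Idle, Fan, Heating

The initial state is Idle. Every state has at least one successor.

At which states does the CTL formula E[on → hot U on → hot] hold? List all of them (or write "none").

{Fan}

States satisfying on → hot: {Fan}.
States satisfying E[on → hot U on → hot]: {Fan}.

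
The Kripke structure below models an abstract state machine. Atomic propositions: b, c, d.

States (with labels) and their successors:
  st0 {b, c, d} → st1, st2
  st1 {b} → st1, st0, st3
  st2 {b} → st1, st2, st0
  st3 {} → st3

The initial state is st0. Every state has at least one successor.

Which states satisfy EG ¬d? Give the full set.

States satisfying ¬d: {st1, st2, st3}.
States satisfying EG ¬d: {st1, st2, st3}.

{st1, st2, st3}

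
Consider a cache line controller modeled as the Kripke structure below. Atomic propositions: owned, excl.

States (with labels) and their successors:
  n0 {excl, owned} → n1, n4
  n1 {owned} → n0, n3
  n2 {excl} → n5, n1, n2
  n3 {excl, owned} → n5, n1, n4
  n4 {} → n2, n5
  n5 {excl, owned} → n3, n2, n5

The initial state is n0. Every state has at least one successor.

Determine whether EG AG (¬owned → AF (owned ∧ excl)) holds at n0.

No

States satisfying AG (¬owned → AF (owned ∧ excl)): ∅.
States satisfying EG AG (¬owned → AF (owned ∧ excl)): ∅.
No suitable path/successor from n0 witnesses the formula.
n0 ∉ Sat(EG AG (¬owned → AF (owned ∧ excl))).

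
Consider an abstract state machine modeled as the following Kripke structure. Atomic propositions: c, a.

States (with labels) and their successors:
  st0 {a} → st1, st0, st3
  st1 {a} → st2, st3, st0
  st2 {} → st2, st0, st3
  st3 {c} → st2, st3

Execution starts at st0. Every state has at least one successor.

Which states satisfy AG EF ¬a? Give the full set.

States satisfying EF ¬a: {st0, st1, st2, st3}.
States satisfying AG EF ¬a: {st0, st1, st2, st3}.

{st0, st1, st2, st3}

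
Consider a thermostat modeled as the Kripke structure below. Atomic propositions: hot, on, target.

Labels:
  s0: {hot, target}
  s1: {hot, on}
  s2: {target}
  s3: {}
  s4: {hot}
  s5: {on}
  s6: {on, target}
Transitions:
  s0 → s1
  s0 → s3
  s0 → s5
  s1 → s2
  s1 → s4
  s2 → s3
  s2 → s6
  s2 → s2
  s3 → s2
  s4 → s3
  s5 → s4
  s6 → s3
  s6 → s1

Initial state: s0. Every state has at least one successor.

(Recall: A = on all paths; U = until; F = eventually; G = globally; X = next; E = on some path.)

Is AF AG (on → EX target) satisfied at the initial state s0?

Violated

States satisfying AG (on → EX target): ∅.
States satisfying AF AG (on → EX target): ∅.
There is a path from s0 along which AG (on → EX target) never holds.
s0 ∉ Sat(AF AG (on → EX target)).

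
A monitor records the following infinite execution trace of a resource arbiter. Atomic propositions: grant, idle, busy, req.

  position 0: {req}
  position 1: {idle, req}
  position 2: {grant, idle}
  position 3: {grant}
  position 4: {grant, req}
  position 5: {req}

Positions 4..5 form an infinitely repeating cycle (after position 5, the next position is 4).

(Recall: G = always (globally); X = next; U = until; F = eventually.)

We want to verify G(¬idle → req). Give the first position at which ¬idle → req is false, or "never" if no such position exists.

3

Check ¬idle → req at each position in order: 0 ✓, 1 ✓, 2 ✓.
At position 3 the labels are {grant}, so ¬idle → req is false there. This is the first violation.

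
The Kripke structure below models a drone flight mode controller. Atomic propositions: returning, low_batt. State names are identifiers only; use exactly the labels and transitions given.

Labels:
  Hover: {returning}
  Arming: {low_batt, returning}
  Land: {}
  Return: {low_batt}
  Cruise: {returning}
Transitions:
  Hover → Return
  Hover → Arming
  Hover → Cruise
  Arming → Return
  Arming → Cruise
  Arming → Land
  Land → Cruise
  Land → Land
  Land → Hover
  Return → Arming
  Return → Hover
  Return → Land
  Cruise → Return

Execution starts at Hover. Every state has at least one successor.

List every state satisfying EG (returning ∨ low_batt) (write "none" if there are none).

{Hover, Arming, Return, Cruise}

States satisfying returning ∨ low_batt: {Hover, Arming, Return, Cruise}.
States satisfying EG (returning ∨ low_batt): {Hover, Arming, Return, Cruise}.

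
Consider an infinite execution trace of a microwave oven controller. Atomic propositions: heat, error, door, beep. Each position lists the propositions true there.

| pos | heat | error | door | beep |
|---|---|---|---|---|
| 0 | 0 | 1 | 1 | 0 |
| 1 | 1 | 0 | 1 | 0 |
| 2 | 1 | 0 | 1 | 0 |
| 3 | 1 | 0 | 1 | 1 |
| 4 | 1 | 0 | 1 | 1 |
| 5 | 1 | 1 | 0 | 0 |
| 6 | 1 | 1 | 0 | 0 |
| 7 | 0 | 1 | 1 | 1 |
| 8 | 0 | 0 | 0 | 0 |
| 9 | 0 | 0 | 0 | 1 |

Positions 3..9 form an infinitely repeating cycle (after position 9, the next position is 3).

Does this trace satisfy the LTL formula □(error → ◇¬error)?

Satisfied

error → ◇¬error holds at every position 0..9, and those are all positions ever visited, so □(error → ◇¬error) holds.
Positions where error holds: 0, 5, 6, 7.
Check ◇¬error at each: 0→ok, 5→ok, 6→ok, 7→ok.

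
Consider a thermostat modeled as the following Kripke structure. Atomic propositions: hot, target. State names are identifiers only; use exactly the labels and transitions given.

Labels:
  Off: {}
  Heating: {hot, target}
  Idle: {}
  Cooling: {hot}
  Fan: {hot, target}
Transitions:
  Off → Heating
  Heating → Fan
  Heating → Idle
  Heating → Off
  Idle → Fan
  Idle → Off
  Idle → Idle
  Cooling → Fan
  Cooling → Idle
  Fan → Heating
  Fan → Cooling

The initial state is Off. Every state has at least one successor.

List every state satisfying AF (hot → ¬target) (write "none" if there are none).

{Off, Idle, Cooling}

States satisfying hot → ¬target: {Off, Idle, Cooling}.
States satisfying AF (hot → ¬target): {Off, Idle, Cooling}.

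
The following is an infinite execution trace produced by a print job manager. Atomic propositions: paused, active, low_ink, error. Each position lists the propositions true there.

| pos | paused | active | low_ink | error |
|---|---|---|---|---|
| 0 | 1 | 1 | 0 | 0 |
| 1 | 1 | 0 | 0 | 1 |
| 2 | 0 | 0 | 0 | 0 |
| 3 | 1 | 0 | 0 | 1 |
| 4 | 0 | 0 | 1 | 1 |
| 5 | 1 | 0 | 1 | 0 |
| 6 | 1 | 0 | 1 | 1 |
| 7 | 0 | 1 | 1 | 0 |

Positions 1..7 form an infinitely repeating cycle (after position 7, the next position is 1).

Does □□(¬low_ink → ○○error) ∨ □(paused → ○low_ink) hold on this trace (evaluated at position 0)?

Does not hold

□(¬low_ink → ○○error) must hold at every position from 0 onward. It fails at position 0, so □□(¬low_ink → ○○error) is false.
paused → ○low_ink must hold at every position from 0 onward. It fails at position 0, so □(paused → ○low_ink) is false.
Positions where paused holds: 0, 1, 3, 5, 6.
Check ○low_ink at each: 0→fails, 1→fails, 3→ok, 5→ok, 6→ok.
At position 0: □□(¬low_ink → ○○error) is false; □(paused → ○low_ink) is false; so □□(¬low_ink → ○○error) ∨ □(paused → ○low_ink) is false.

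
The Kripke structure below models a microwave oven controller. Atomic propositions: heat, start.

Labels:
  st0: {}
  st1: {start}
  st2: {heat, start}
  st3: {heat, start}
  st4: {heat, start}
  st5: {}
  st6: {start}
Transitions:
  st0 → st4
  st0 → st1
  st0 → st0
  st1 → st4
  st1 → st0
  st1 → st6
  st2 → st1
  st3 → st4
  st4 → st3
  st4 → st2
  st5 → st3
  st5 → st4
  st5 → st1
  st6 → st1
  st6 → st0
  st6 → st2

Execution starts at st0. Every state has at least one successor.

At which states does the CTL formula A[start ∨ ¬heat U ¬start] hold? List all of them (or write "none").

{st0, st5}

States satisfying start ∨ ¬heat: {st0, st1, st2, st3, st4, st5, st6}.
States satisfying ¬start: {st0, st5}.
States satisfying A[start ∨ ¬heat U ¬start]: {st0, st5}.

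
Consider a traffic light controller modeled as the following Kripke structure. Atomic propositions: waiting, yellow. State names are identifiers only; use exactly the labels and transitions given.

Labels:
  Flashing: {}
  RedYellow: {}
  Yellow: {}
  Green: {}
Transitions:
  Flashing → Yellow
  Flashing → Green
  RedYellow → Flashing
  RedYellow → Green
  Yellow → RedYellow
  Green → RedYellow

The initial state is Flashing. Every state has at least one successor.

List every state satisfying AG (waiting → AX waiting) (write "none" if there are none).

States satisfying waiting → AX waiting: {Flashing, RedYellow, Yellow, Green}.
States satisfying AG (waiting → AX waiting): {Flashing, RedYellow, Yellow, Green}.

{Flashing, RedYellow, Yellow, Green}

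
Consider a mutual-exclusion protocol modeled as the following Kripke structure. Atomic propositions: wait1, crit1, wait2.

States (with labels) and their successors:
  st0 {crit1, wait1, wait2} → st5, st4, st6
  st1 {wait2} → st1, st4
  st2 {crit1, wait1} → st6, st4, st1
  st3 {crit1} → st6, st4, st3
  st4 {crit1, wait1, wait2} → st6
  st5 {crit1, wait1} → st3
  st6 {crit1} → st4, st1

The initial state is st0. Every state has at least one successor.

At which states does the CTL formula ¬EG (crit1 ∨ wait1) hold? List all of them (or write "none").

States satisfying crit1 ∨ wait1: {st0, st2, st3, st4, st5, st6}.
States satisfying EG (crit1 ∨ wait1): {st0, st2, st3, st4, st5, st6}.
States satisfying ¬EG (crit1 ∨ wait1): {st1}.

{st1}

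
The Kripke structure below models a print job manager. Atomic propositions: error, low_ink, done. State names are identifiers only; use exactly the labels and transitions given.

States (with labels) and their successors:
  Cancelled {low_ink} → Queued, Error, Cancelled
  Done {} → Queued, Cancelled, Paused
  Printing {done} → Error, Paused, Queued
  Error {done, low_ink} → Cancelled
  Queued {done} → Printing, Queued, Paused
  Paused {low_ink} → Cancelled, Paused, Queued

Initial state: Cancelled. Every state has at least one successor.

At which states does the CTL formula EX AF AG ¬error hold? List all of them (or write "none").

{Cancelled, Done, Printing, Error, Queued, Paused}

States satisfying AF AG ¬error: {Cancelled, Done, Printing, Error, Queued, Paused}.
States satisfying EX AF AG ¬error: {Cancelled, Done, Printing, Error, Queued, Paused}.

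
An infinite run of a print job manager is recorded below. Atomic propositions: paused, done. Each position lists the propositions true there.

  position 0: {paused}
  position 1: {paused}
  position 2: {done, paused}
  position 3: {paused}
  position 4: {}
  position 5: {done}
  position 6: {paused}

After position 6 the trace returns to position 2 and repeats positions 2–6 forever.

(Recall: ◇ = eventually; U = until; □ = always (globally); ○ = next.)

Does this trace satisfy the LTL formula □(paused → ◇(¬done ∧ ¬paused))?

paused → ◇(¬done ∧ ¬paused) holds at every position 0..6, and those are all positions ever visited, so □(paused → ◇(¬done ∧ ¬paused)) holds.
Positions where paused holds: 0, 1, 2, 3, 6.
Check ◇(¬done ∧ ¬paused) at each: 0→ok, 1→ok, 2→ok, 3→ok, 6→ok.

Holds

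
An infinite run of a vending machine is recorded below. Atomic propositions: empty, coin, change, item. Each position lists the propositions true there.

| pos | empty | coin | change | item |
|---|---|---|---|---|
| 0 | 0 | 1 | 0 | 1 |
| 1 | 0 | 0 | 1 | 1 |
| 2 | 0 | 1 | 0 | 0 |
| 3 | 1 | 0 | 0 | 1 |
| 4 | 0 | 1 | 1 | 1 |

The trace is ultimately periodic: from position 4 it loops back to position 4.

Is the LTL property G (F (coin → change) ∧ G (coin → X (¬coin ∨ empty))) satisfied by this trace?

Violated

F (coin → change) ∧ G (coin → X (¬coin ∨ empty)) must hold at every position from 0 onward. It fails at position 0, so G (F (coin → change) ∧ G (coin → X (¬coin ∨ empty))) is false.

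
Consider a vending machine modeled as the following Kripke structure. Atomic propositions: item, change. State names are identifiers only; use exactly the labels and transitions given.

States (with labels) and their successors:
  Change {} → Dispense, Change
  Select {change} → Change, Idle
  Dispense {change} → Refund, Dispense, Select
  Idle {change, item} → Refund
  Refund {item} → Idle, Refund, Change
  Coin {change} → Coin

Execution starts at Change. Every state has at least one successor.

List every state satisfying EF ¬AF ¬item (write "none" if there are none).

States satisfying ¬AF ¬item: {Idle, Refund}.
States satisfying EF ¬AF ¬item: {Change, Select, Dispense, Idle, Refund}.

{Change, Select, Dispense, Idle, Refund}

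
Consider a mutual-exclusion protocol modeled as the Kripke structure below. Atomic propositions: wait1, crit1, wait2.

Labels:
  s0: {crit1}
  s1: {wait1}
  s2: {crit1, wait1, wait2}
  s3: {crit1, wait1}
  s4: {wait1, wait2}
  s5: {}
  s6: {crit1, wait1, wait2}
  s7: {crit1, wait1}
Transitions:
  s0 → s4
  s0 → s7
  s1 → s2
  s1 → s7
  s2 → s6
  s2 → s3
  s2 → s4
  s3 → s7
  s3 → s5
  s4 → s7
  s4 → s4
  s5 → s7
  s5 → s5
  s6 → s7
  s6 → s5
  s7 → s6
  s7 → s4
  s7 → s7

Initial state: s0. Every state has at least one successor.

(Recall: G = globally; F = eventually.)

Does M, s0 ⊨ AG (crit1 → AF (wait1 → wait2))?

States satisfying crit1 → AF (wait1 → wait2): {s0, s1, s2, s4, s5, s6}.
States satisfying AG (crit1 → AF (wait1 → wait2)): ∅.
s7 is reachable from s0 and violates crit1 → AF (wait1 → wait2), so AG fails at s0.
s0 ∉ Sat(AG (crit1 → AF (wait1 → wait2))).

Violated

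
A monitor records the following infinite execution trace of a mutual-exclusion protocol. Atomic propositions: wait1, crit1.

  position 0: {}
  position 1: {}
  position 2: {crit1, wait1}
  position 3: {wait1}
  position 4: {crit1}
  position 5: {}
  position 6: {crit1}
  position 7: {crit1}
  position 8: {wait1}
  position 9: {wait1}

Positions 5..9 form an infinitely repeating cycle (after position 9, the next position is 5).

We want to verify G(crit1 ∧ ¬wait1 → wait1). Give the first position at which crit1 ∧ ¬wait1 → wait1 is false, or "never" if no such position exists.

4

Check crit1 ∧ ¬wait1 → wait1 at each position in order: 0 ✓, 1 ✓, 2 ✓, 3 ✓.
At position 4 the labels are {crit1}, so crit1 ∧ ¬wait1 → wait1 is false there. This is the first violation.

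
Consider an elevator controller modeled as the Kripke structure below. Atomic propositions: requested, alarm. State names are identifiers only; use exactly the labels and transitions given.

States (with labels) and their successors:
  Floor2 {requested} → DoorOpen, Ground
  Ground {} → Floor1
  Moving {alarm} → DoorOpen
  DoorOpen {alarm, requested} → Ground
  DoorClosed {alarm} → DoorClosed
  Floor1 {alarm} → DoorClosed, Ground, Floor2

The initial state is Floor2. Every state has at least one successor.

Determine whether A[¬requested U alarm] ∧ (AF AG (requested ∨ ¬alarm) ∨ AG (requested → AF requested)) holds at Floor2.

States satisfying ¬requested: {Ground, Moving, DoorClosed, Floor1}.
States satisfying alarm: {Moving, DoorOpen, DoorClosed, Floor1}.
States satisfying A[¬requested U alarm]: {Ground, Moving, DoorOpen, DoorClosed, Floor1}.
States satisfying AG (requested ∨ ¬alarm): ∅.
States satisfying AF AG (requested ∨ ¬alarm): ∅.
States satisfying requested → AF requested: {Floor2, Ground, Moving, DoorOpen, DoorClosed, Floor1}.
States satisfying AG (requested → AF requested): {Floor2, Ground, Moving, DoorOpen, DoorClosed, Floor1}.
States satisfying A[¬requested U alarm] ∧ (AF AG (requested ∨ ¬alarm) ∨ AG (requested → AF requested)): {Ground, Moving, DoorOpen, DoorClosed, Floor1}.
Floor2 ∉ Sat(A[¬requested U alarm] ∧ (AF AG (requested ∨ ¬alarm) ∨ AG (requested → AF requested))).

No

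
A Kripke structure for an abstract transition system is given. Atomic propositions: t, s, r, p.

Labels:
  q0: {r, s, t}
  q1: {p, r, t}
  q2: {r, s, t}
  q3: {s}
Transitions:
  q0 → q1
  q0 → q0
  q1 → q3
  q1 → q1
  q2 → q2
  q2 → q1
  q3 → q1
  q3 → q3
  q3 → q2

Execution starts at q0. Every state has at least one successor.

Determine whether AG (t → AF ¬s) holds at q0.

States satisfying t → AF ¬s: {q1, q3}.
States satisfying AG (t → AF ¬s): ∅.
q0 is reachable from q0 and violates t → AF ¬s, so AG fails at q0.
q0 ∉ Sat(AG (t → AF ¬s)).

Violated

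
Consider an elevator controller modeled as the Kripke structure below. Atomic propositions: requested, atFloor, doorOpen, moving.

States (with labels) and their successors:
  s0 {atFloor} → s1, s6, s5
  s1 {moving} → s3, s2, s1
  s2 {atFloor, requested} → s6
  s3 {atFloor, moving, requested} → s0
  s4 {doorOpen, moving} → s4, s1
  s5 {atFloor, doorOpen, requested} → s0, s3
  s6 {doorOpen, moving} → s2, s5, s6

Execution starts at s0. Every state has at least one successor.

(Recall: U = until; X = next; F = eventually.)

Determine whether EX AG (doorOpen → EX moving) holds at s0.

Holds

States satisfying AG (doorOpen → EX moving): {s0, s1, s2, s3, s4, s5, s6}.
States satisfying EX AG (doorOpen → EX moving): {s0, s1, s2, s3, s4, s5, s6}.
s0 ∈ Sat(EX AG (doorOpen → EX moving)).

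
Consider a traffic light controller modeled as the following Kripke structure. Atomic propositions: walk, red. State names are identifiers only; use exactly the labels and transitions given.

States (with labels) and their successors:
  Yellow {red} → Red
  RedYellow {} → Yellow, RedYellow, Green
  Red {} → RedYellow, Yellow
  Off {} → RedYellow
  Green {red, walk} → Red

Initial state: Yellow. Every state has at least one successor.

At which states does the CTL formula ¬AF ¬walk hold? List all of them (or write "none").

States satisfying ¬walk: {Yellow, RedYellow, Red, Off}.
States satisfying AF ¬walk: {Yellow, RedYellow, Red, Off, Green}.
States satisfying ¬AF ¬walk: ∅.

none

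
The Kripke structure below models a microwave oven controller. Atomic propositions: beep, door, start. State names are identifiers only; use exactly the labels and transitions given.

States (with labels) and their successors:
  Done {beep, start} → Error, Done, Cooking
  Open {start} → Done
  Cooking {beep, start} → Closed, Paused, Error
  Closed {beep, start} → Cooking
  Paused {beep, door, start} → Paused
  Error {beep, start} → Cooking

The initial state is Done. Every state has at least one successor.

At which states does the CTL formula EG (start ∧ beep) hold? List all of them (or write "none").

States satisfying start ∧ beep: {Done, Cooking, Closed, Paused, Error}.
States satisfying EG (start ∧ beep): {Done, Cooking, Closed, Paused, Error}.

{Done, Cooking, Closed, Paused, Error}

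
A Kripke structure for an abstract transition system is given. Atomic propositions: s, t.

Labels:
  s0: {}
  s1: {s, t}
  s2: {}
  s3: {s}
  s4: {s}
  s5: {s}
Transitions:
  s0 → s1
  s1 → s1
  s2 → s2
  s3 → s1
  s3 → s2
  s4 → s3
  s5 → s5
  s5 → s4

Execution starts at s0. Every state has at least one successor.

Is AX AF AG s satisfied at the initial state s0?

Satisfied

States satisfying AF AG s: {s0, s1}.
States satisfying AX AF AG s: {s0, s1}.
s0 ∈ Sat(AX AF AG s).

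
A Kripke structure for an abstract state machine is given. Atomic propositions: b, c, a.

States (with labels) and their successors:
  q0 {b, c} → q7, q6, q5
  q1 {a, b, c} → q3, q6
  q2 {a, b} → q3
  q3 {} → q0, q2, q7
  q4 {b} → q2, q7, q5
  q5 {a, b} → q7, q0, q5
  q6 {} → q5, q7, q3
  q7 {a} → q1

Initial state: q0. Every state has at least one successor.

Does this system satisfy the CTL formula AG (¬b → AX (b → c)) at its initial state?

States satisfying ¬b → AX (b → c): {q0, q1, q2, q4, q5, q7}.
States satisfying AG (¬b → AX (b → c)): ∅.
q3 is reachable from q0 and violates ¬b → AX (b → c), so AG fails at q0.
q0 ∉ Sat(AG (¬b → AX (b → c))).

No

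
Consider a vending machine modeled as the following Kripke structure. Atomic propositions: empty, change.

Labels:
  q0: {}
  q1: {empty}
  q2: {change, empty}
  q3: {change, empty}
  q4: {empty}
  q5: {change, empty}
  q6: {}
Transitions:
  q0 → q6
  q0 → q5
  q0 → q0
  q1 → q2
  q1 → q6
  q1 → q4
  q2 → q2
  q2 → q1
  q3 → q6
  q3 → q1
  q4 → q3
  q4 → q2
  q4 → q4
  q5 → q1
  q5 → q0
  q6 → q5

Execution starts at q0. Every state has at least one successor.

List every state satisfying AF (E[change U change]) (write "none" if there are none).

States satisfying E[change U change]: {q2, q3, q5}.
States satisfying AF (E[change U change]): {q2, q3, q5, q6}.

{q2, q3, q5, q6}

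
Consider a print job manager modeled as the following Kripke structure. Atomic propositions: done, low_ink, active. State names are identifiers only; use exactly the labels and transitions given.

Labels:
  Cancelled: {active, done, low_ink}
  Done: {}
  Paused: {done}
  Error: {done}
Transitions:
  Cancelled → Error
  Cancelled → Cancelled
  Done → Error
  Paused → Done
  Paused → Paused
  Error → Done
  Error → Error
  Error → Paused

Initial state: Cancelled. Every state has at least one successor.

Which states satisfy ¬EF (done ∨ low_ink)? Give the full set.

States satisfying done ∨ low_ink: {Cancelled, Paused, Error}.
States satisfying EF (done ∨ low_ink): {Cancelled, Done, Paused, Error}.
States satisfying ¬EF (done ∨ low_ink): ∅.

none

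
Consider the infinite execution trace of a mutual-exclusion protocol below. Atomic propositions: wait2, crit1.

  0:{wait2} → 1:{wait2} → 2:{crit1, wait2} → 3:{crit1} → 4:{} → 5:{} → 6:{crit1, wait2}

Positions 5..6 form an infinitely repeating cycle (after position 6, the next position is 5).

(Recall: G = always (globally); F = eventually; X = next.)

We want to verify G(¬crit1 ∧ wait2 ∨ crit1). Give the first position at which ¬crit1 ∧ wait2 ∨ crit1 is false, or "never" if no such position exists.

Check ¬crit1 ∧ wait2 ∨ crit1 at each position in order: 0 ✓, 1 ✓, 2 ✓, 3 ✓.
At position 4 the labels are {}, so ¬crit1 ∧ wait2 ∨ crit1 is false there. This is the first violation.

4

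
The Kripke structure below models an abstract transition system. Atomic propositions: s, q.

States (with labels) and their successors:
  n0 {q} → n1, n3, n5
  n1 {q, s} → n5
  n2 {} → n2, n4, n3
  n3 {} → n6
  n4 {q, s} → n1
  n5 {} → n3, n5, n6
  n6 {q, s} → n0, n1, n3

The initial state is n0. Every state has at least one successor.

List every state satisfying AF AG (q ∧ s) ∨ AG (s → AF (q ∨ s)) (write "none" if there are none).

States satisfying AG (q ∧ s): ∅.
States satisfying AF AG (q ∧ s): ∅.
States satisfying s → AF (q ∨ s): {n0, n1, n2, n3, n4, n5, n6}.
States satisfying AG (s → AF (q ∨ s)): {n0, n1, n2, n3, n4, n5, n6}.
States satisfying AF AG (q ∧ s) ∨ AG (s → AF (q ∨ s)): {n0, n1, n2, n3, n4, n5, n6}.

{n0, n1, n2, n3, n4, n5, n6}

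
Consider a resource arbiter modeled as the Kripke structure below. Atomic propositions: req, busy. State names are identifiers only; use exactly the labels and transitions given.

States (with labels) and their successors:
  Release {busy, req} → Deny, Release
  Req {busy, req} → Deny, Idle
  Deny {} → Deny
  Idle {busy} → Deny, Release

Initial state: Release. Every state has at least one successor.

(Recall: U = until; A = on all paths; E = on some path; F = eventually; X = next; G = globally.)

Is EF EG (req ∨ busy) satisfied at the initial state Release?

States satisfying EG (req ∨ busy): {Release, Req, Idle}.
States satisfying EF EG (req ∨ busy): {Release, Req, Idle}.
Some path from Release reaches a state where EG (req ∨ busy) holds.
Release ∈ Sat(EF EG (req ∨ busy)).

Yes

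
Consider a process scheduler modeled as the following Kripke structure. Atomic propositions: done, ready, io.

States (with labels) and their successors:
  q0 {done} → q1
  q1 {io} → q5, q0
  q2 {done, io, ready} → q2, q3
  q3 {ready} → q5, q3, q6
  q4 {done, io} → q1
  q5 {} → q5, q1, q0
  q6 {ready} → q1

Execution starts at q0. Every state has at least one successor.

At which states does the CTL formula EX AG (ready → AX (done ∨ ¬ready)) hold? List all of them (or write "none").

{q0, q1, q3, q4, q5, q6}

States satisfying AG (ready → AX (done ∨ ¬ready)): {q0, q1, q4, q5, q6}.
States satisfying EX AG (ready → AX (done ∨ ¬ready)): {q0, q1, q3, q4, q5, q6}.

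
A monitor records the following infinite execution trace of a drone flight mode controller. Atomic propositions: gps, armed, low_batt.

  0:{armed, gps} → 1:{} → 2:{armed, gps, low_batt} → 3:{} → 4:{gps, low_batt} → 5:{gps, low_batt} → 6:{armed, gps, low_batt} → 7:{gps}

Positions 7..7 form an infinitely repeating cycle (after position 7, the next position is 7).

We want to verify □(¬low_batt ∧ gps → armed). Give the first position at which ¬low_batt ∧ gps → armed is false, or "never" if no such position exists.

7

Check ¬low_batt ∧ gps → armed at each position in order: 0 ✓, 1 ✓, 2 ✓, 3 ✓, 4 ✓, 5 ✓, 6 ✓.
At position 7 the labels are {gps}, so ¬low_batt ∧ gps → armed is false there. This is the first violation.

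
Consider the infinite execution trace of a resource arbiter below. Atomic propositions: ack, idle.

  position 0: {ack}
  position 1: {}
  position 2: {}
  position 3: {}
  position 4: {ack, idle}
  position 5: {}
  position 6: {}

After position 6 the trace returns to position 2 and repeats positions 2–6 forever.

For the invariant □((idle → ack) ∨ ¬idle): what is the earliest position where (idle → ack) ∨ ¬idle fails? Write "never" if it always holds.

never

(idle → ack) ∨ ¬idle holds at every position 0..6, and those are all the positions the trace ever visits, so the invariant □((idle → ack) ∨ ¬idle) is never violated.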